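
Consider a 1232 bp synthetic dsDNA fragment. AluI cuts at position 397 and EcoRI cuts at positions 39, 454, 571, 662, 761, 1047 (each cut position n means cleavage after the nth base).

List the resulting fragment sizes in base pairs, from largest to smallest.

Combined cut positions (sorted): 39, 397, 454, 571, 662, 761, 1047.
Linear molecule, 7 cuts → 8 fragments:
  39 − 0 = 39 bp
  397 − 39 = 358 bp
  454 − 397 = 57 bp
  571 − 454 = 117 bp
  662 − 571 = 91 bp
  761 − 662 = 99 bp
  1047 − 761 = 286 bp
  1232 − 1047 = 185 bp
Sorted largest to smallest: 358, 286, 185, 117, 99, 91, 57, 39 bp.

358, 286, 185, 117, 99, 91, 57, 39 bp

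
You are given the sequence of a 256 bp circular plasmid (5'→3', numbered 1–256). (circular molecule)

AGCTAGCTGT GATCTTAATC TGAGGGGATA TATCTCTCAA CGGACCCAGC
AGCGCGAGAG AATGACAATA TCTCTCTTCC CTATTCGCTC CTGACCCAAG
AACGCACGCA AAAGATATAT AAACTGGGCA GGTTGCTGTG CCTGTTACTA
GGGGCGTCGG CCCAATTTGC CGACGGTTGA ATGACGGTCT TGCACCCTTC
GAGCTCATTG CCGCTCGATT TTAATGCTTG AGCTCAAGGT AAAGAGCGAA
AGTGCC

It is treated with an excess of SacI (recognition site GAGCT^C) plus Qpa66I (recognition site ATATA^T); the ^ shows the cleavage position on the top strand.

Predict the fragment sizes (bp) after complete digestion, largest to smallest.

87, 86, 54, 29 bp

SacI sites (GAGCTC) start at positions 201, 230.
SacI cuts after base 5 of each site (before the last base), so after positions 205, 234.
Qpa66I sites (ATATAT) start at positions 28, 115.
Qpa66I cuts after base 5 of each site (before the last base), so after positions 32, 119.
Combined cut positions: 32, 119, 205, 234.
Circular molecule, 4 cuts → 4 fragments:
  33–119 → 87 bp
  120–205 → 86 bp
  206–234 → 29 bp
  235–256 then 1–32 → 22 + 32 = 54 bp
Sorted largest to smallest: 87, 86, 54, 29 bp.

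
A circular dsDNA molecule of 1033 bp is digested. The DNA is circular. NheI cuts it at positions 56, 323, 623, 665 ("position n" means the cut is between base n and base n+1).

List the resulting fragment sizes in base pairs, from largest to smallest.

Circular molecule, 4 cuts → 4 fragments:
  323 − 56 = 267 bp
  623 − 323 = 300 bp
  665 − 623 = 42 bp
  wrap: 1033 − 665 + 56 = 424 bp
Sorted largest to smallest: 424, 300, 267, 42 bp.

424, 300, 267, 42 bp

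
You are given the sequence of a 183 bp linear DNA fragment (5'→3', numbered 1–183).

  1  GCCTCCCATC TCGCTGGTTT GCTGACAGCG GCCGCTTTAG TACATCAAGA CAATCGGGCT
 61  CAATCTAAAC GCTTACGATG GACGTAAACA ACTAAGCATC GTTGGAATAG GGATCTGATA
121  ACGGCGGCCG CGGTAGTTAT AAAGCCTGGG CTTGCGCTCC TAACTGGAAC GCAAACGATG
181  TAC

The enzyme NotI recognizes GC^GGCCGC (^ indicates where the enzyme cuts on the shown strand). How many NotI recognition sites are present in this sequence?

GCGGCCGC occurs starting at positions 28, 124.
NotI cuts at 2 sites.

2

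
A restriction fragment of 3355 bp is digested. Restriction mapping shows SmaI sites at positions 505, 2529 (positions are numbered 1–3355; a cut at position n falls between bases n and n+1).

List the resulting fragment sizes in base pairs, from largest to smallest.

Linear molecule, 2 cuts → 3 fragments:
  505 − 0 = 505 bp
  2529 − 505 = 2024 bp
  3355 − 2529 = 826 bp
Sorted largest to smallest: 2024, 826, 505 bp.

2024, 826, 505 bp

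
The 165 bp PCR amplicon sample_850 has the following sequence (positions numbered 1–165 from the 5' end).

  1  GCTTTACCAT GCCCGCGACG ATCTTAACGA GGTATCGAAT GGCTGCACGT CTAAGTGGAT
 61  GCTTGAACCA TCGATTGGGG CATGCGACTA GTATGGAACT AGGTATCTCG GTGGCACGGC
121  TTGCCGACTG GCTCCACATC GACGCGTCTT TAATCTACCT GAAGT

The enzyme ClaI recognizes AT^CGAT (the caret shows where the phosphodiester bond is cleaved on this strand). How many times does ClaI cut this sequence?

1

ATCGAT occurs starting at position 70.
ClaI cuts at 1 site.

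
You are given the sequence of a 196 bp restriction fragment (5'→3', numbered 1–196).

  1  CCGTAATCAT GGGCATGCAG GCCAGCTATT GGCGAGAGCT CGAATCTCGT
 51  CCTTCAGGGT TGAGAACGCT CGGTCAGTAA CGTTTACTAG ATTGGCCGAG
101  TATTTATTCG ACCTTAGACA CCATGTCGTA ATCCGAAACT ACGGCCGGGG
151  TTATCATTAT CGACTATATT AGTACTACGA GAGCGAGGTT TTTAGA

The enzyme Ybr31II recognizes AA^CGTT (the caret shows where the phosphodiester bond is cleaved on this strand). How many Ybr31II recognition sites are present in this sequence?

1

AACGTT occurs starting at position 79.
Ybr31II cuts at 1 site.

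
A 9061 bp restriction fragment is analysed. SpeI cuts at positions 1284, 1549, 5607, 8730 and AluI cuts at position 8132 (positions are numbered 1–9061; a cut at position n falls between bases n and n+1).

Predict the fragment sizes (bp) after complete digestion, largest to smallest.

4058, 2525, 1284, 598, 331, 265 bp

Combined cut positions (sorted): 1284, 1549, 5607, 8132, 8730.
Linear molecule, 5 cuts → 6 fragments:
  1284 − 0 = 1284 bp
  1549 − 1284 = 265 bp
  5607 − 1549 = 4058 bp
  8132 − 5607 = 2525 bp
  8730 − 8132 = 598 bp
  9061 − 8730 = 331 bp
Sorted largest to smallest: 4058, 2525, 1284, 598, 331, 265 bp.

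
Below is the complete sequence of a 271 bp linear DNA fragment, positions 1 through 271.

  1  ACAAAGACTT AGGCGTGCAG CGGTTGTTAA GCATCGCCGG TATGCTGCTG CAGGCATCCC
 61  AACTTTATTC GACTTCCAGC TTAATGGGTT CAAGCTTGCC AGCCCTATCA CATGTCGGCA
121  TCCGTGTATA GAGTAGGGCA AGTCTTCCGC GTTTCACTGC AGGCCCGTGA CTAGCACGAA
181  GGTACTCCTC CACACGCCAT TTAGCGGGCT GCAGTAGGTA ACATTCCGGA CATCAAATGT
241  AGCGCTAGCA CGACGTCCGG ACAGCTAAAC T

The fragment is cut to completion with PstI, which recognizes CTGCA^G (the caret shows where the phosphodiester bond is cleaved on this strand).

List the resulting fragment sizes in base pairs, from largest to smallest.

109, 58, 52, 52 bp

PstI sites (CTGCAG) start at positions 48, 157, 209.
PstI cuts after base 5 of each site (before the last base), so after positions 52, 161, 213.
Linear molecule, 3 cuts → 4 fragments:
  1–52 → 52 bp
  53–161 → 109 bp
  162–213 → 52 bp
  214–271 → 58 bp
Sorted largest to smallest: 109, 58, 52, 52 bp.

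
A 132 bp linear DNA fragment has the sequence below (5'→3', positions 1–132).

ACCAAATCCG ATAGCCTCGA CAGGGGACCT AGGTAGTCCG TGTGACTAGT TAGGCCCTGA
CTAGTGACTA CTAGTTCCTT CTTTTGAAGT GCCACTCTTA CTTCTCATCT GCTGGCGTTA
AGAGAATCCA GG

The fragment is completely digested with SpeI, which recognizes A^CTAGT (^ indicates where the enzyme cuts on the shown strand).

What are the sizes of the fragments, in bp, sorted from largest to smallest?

SpeI sites (ACTAGT) start at positions 45, 60, 70.
SpeI cuts after the first base of each site, so after positions 45, 60, 70.
Linear molecule, 3 cuts → 4 fragments:
  1–45 → 45 bp
  46–60 → 15 bp
  61–70 → 10 bp
  71–132 → 62 bp
Sorted largest to smallest: 62, 45, 15, 10 bp.

62, 45, 15, 10 bp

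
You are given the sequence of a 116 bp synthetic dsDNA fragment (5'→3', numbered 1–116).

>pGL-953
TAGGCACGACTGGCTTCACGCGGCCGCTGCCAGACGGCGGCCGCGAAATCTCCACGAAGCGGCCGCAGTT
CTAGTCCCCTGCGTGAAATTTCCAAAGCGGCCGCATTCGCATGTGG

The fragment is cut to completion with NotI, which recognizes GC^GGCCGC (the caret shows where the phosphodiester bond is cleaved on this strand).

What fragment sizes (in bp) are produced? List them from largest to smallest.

NotI sites (GCGGCCGC) start at positions 20, 37, 59, 97.
NotI cuts after base 2 of each site, so after positions 21, 38, 60, 98.
Linear molecule, 4 cuts → 5 fragments:
  1–21 → 21 bp
  22–38 → 17 bp
  39–60 → 22 bp
  61–98 → 38 bp
  99–116 → 18 bp
Sorted largest to smallest: 38, 22, 21, 18, 17 bp.

38, 22, 21, 18, 17 bp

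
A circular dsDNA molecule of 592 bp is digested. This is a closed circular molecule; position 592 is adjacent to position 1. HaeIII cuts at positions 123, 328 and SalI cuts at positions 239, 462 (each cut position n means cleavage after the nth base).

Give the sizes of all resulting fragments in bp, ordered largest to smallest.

253, 134, 116, 89 bp

Combined cut positions (sorted): 123, 239, 328, 462.
Circular molecule, 4 cuts → 4 fragments:
  239 − 123 = 116 bp
  328 − 239 = 89 bp
  462 − 328 = 134 bp
  wrap: 592 − 462 + 123 = 253 bp
Sorted largest to smallest: 253, 134, 116, 89 bp.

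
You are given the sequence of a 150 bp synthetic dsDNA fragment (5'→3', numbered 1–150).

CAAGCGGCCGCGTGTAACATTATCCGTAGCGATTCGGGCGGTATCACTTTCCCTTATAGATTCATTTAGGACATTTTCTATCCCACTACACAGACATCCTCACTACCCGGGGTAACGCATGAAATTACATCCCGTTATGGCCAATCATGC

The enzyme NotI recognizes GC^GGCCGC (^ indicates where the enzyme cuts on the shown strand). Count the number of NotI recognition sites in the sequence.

1

GCGGCCGC occurs starting at position 4.
NotI cuts at 1 site.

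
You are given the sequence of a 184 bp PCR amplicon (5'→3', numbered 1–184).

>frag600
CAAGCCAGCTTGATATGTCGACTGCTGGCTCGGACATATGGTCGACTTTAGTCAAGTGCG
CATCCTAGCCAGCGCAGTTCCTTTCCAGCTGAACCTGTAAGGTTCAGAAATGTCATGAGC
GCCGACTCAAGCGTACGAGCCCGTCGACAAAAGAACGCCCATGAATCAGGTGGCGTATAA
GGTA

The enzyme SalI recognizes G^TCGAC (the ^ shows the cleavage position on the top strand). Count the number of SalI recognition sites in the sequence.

3

GTCGAC occurs starting at positions 17, 41, 143.
SalI cuts at 3 sites.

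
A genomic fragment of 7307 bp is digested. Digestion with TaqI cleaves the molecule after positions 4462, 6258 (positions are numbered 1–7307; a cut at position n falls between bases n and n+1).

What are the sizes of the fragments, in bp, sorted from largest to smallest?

4462, 1796, 1049 bp

Linear molecule, 2 cuts → 3 fragments:
  4462 − 0 = 4462 bp
  6258 − 4462 = 1796 bp
  7307 − 6258 = 1049 bp
Sorted largest to smallest: 4462, 1796, 1049 bp.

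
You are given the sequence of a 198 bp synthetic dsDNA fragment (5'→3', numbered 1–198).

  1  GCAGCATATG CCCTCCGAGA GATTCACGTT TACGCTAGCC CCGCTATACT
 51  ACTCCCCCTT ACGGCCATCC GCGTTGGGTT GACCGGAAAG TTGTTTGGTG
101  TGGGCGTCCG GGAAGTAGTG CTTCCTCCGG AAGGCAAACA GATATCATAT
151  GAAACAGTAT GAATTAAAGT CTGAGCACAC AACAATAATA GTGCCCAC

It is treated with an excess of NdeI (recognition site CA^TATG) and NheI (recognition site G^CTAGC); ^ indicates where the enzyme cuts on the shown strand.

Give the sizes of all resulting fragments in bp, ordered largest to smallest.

NdeI sites (CATATG) start at positions 5, 146.
NdeI cuts after base 2 of each site, so after positions 6, 147.
The NheI site (GCTAGC) starts at position 34.
NheI cuts after the first base of each site, so after position 34.
Combined cut positions: 6, 34, 147.
Linear molecule, 3 cuts → 4 fragments:
  1–6 → 6 bp
  7–34 → 28 bp
  35–147 → 113 bp
  148–198 → 51 bp
Sorted largest to smallest: 113, 51, 28, 6 bp.

113, 51, 28, 6 bp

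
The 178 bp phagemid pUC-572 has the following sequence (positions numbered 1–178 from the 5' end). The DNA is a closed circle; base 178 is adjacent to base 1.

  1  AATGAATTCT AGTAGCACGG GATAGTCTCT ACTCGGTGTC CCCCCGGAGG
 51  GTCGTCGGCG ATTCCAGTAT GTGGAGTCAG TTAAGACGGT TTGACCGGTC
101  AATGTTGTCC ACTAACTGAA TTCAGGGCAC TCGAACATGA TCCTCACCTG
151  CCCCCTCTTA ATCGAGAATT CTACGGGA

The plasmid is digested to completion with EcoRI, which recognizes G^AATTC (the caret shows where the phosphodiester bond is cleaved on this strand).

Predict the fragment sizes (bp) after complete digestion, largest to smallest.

114, 48, 16 bp

EcoRI sites (GAATTC) start at positions 4, 118, 166.
EcoRI cuts after the first base of each site, so after positions 4, 118, 166.
Circular molecule, 3 cuts → 3 fragments:
  5–118 → 114 bp
  119–166 → 48 bp
  167–178 then 1–4 → 12 + 4 = 16 bp
Sorted largest to smallest: 114, 48, 16 bp.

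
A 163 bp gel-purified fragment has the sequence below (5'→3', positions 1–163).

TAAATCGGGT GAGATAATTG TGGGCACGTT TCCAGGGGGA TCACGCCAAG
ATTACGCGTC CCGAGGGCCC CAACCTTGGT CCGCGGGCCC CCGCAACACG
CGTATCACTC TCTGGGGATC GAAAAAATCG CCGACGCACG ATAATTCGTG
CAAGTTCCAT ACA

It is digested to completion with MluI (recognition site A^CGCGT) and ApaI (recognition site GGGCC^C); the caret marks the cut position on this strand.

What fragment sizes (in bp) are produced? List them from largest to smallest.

MluI sites (ACGCGT) start at positions 54, 98.
MluI cuts after the first base of each site, so after positions 54, 98.
ApaI sites (GGGCCC) start at positions 65, 85.
ApaI cuts after base 5 of each site (before the last base), so after positions 69, 89.
Combined cut positions: 54, 69, 89, 98.
Linear molecule, 4 cuts → 5 fragments:
  1–54 → 54 bp
  55–69 → 15 bp
  70–89 → 20 bp
  90–98 → 9 bp
  99–163 → 65 bp
Sorted largest to smallest: 65, 54, 20, 15, 9 bp.

65, 54, 20, 15, 9 bp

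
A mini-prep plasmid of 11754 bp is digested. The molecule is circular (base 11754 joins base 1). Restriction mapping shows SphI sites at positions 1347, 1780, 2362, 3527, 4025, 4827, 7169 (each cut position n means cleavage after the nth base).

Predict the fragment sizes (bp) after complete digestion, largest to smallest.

Circular molecule, 7 cuts → 7 fragments:
  1780 − 1347 = 433 bp
  2362 − 1780 = 582 bp
  3527 − 2362 = 1165 bp
  4025 − 3527 = 498 bp
  4827 − 4025 = 802 bp
  7169 − 4827 = 2342 bp
  wrap: 11754 − 7169 + 1347 = 5932 bp
Sorted largest to smallest: 5932, 2342, 1165, 802, 582, 498, 433 bp.

5932, 2342, 1165, 802, 582, 498, 433 bp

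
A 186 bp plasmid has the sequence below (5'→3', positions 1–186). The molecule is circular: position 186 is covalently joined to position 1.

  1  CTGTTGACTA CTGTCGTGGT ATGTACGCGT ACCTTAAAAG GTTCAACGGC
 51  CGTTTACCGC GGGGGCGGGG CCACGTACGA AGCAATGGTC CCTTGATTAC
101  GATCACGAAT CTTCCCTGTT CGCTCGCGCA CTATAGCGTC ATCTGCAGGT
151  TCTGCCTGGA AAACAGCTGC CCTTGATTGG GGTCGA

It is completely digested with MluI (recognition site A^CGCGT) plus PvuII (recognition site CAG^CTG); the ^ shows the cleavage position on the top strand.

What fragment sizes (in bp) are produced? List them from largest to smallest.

141, 45 bp

The MluI site (ACGCGT) starts at position 25.
MluI cuts after the first base of each site, so after position 25.
The PvuII site (CAGCTG) starts at position 164.
PvuII cuts after base 3 of each site, so after position 166.
Combined cut positions: 25, 166.
Circular molecule, 2 cuts → 2 fragments:
  26–166 → 141 bp
  167–186 then 1–25 → 20 + 25 = 45 bp
Sorted largest to smallest: 141, 45 bp.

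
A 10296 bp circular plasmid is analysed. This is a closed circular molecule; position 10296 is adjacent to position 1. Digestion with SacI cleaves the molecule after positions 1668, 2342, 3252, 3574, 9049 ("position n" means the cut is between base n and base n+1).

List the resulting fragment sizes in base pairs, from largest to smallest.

Circular molecule, 5 cuts → 5 fragments:
  2342 − 1668 = 674 bp
  3252 − 2342 = 910 bp
  3574 − 3252 = 322 bp
  9049 − 3574 = 5475 bp
  wrap: 10296 − 9049 + 1668 = 2915 bp
Sorted largest to smallest: 5475, 2915, 910, 674, 322 bp.

5475, 2915, 910, 674, 322 bp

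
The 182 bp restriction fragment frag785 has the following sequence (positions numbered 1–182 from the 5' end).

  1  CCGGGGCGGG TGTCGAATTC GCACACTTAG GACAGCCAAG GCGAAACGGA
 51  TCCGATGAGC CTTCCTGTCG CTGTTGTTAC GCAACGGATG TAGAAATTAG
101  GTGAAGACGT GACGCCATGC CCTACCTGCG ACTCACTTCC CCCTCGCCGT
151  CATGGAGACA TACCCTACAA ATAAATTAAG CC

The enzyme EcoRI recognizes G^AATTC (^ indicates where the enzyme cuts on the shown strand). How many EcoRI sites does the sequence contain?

GAATTC occurs starting at position 15.
EcoRI cuts at 1 site.

1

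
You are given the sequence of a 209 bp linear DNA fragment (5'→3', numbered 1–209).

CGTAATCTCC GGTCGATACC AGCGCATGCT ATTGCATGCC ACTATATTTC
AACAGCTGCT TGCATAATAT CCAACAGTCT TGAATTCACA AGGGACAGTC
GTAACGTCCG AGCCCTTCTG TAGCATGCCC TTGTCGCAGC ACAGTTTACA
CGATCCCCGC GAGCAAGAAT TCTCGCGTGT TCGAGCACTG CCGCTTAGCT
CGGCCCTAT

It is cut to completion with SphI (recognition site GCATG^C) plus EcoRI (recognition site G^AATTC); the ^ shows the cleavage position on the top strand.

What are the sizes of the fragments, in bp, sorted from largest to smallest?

45, 44, 42, 40, 28, 10 bp

SphI sites (GCATGC) start at positions 24, 34, 123.
SphI cuts after base 5 of each site (before the last base), so after positions 28, 38, 127.
EcoRI sites (GAATTC) start at positions 82, 167.
EcoRI cuts after the first base of each site, so after positions 82, 167.
Combined cut positions: 28, 38, 82, 127, 167.
Linear molecule, 5 cuts → 6 fragments:
  1–28 → 28 bp
  29–38 → 10 bp
  39–82 → 44 bp
  83–127 → 45 bp
  128–167 → 40 bp
  168–209 → 42 bp
Sorted largest to smallest: 45, 44, 42, 40, 28, 10 bp.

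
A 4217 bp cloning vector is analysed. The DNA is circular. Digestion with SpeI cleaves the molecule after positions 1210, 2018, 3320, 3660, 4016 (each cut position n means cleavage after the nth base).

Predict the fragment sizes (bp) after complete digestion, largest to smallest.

1411, 1302, 808, 356, 340 bp

Circular molecule, 5 cuts → 5 fragments:
  2018 − 1210 = 808 bp
  3320 − 2018 = 1302 bp
  3660 − 3320 = 340 bp
  4016 − 3660 = 356 bp
  wrap: 4217 − 4016 + 1210 = 1411 bp
Sorted largest to smallest: 1411, 1302, 808, 356, 340 bp.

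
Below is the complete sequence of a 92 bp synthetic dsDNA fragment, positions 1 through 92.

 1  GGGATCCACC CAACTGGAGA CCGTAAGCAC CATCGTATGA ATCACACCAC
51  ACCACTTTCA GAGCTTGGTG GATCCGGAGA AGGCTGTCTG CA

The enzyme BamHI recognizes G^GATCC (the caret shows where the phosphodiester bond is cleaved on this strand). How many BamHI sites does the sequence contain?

2

GGATCC occurs starting at positions 2, 70.
BamHI cuts at 2 sites.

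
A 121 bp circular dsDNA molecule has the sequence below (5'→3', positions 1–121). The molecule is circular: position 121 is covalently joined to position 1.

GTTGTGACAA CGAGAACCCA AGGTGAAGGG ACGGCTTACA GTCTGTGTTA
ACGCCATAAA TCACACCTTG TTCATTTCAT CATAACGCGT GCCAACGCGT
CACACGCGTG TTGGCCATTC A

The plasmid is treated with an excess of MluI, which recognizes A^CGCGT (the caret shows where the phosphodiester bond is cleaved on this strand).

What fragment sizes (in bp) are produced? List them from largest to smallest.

102, 10, 9 bp

MluI sites (ACGCGT) start at positions 85, 95, 104.
MluI cuts after the first base of each site, so after positions 85, 95, 104.
Circular molecule, 3 cuts → 3 fragments:
  86–95 → 10 bp
  96–104 → 9 bp
  105–121 then 1–85 → 17 + 85 = 102 bp
Sorted largest to smallest: 102, 10, 9 bp.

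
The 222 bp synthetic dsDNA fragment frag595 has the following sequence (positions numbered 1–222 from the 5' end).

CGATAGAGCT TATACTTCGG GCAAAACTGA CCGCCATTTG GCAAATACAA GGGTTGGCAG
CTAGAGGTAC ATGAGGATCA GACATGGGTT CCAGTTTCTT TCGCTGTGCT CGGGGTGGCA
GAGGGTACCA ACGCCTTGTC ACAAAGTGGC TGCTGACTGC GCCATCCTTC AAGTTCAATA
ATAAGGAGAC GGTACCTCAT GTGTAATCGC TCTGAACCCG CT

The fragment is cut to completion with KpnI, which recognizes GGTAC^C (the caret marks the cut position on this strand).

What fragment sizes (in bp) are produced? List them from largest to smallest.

KpnI sites (GGTACC) start at positions 124, 191.
KpnI cuts after base 5 of each site (before the last base), so after positions 128, 195.
Linear molecule, 2 cuts → 3 fragments:
  1–128 → 128 bp
  129–195 → 67 bp
  196–222 → 27 bp
Sorted largest to smallest: 128, 67, 27 bp.

128, 67, 27 bp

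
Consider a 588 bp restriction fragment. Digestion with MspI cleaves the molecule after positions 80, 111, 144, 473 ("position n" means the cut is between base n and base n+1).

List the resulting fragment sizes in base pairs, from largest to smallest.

Linear molecule, 4 cuts → 5 fragments:
  80 − 0 = 80 bp
  111 − 80 = 31 bp
  144 − 111 = 33 bp
  473 − 144 = 329 bp
  588 − 473 = 115 bp
Sorted largest to smallest: 329, 115, 80, 33, 31 bp.

329, 115, 80, 33, 31 bp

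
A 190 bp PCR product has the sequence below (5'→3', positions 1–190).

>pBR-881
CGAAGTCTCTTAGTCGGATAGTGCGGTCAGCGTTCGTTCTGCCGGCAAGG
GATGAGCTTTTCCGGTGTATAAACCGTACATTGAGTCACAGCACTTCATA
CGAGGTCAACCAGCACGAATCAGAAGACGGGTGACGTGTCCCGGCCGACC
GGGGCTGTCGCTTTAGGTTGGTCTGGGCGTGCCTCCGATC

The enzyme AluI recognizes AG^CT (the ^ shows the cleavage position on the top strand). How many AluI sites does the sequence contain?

1

AGCT occurs starting at position 55.
AluI cuts at 1 site.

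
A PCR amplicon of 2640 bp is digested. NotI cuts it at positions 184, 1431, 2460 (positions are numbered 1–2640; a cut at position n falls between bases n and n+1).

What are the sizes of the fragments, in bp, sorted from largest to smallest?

1247, 1029, 184, 180 bp

Linear molecule, 3 cuts → 4 fragments:
  184 − 0 = 184 bp
  1431 − 184 = 1247 bp
  2460 − 1431 = 1029 bp
  2640 − 2460 = 180 bp
Sorted largest to smallest: 1247, 1029, 184, 180 bp.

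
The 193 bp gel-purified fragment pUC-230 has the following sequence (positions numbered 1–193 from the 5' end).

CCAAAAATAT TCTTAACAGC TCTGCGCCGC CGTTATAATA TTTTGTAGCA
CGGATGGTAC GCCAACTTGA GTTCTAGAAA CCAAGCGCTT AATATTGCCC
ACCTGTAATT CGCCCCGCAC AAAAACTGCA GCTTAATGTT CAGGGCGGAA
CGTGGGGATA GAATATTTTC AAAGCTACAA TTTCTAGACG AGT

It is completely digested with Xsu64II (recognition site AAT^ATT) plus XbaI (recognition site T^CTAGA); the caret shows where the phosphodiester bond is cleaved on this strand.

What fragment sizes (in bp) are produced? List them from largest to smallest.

Xsu64II sites (AATATT) start at positions 6, 37, 91, 162.
Xsu64II cuts after base 3 of each site, so after positions 8, 39, 93, 164.
XbaI sites (TCTAGA) start at positions 73, 183.
XbaI cuts after the first base of each site, so after positions 73, 183.
Combined cut positions: 8, 39, 73, 93, 164, 183.
Linear molecule, 6 cuts → 7 fragments:
  1–8 → 8 bp
  9–39 → 31 bp
  40–73 → 34 bp
  74–93 → 20 bp
  94–164 → 71 bp
  165–183 → 19 bp
  184–193 → 10 bp
Sorted largest to smallest: 71, 34, 31, 20, 19, 10, 8 bp.

71, 34, 31, 20, 19, 10, 8 bp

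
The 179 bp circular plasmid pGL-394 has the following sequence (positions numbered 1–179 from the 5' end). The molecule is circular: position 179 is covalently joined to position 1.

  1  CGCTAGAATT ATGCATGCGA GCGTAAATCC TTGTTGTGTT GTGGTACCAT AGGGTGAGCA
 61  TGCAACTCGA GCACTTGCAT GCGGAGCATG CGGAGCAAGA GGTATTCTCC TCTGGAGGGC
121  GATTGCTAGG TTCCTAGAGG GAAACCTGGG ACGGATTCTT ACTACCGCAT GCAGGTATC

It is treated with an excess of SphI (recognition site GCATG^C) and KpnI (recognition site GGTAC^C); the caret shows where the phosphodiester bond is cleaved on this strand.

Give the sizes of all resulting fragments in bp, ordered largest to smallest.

SphI sites (GCATGC) start at positions 13, 58, 77, 86, 167.
SphI cuts after base 5 of each site (before the last base), so after positions 17, 62, 81, 90, 171.
The KpnI site (GGTACC) starts at position 43.
KpnI cuts after base 5 of each site (before the last base), so after position 47.
Combined cut positions: 17, 47, 62, 81, 90, 171.
Circular molecule, 6 cuts → 6 fragments:
  18–47 → 30 bp
  48–62 → 15 bp
  63–81 → 19 bp
  82–90 → 9 bp
  91–171 → 81 bp
  172–179 then 1–17 → 8 + 17 = 25 bp
Sorted largest to smallest: 81, 30, 25, 19, 15, 9 bp.

81, 30, 25, 19, 15, 9 bp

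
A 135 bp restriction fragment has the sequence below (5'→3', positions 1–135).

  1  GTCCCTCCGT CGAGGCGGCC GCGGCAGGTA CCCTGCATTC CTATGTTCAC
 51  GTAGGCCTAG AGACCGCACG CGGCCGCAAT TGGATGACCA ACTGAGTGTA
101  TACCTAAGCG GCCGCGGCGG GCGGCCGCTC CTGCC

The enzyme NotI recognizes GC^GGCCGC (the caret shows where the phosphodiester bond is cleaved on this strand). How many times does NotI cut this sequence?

4

GCGGCCGC occurs starting at positions 15, 70, 108, 121.
NotI cuts at 4 sites.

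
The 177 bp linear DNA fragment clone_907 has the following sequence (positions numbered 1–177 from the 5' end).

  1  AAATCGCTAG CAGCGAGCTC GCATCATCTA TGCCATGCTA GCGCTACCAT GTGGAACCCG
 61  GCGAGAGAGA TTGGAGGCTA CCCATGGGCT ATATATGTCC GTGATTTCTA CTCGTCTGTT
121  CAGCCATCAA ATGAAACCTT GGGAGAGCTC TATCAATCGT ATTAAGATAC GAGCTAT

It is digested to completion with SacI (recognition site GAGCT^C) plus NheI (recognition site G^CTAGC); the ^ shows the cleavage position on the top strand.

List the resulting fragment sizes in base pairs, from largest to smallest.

112, 28, 18, 13, 6 bp

SacI sites (GAGCTC) start at positions 15, 145.
SacI cuts after base 5 of each site (before the last base), so after positions 19, 149.
NheI sites (GCTAGC) start at positions 6, 37.
NheI cuts after the first base of each site, so after positions 6, 37.
Combined cut positions: 6, 19, 37, 149.
Linear molecule, 4 cuts → 5 fragments:
  1–6 → 6 bp
  7–19 → 13 bp
  20–37 → 18 bp
  38–149 → 112 bp
  150–177 → 28 bp
Sorted largest to smallest: 112, 28, 18, 13, 6 bp.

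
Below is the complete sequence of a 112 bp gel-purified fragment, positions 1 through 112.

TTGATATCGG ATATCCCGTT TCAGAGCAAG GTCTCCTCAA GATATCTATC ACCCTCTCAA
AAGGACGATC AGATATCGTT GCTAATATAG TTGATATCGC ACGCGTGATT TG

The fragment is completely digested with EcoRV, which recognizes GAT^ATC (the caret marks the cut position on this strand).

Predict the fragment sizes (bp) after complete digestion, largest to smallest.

EcoRV sites (GATATC) start at positions 3, 10, 41, 72, 93.
EcoRV cuts after base 3 of each site, so after positions 5, 12, 43, 74, 95.
Linear molecule, 5 cuts → 6 fragments:
  1–5 → 5 bp
  6–12 → 7 bp
  13–43 → 31 bp
  44–74 → 31 bp
  75–95 → 21 bp
  96–112 → 17 bp
Sorted largest to smallest: 31, 31, 21, 17, 7, 5 bp.

31, 31, 21, 17, 7, 5 bp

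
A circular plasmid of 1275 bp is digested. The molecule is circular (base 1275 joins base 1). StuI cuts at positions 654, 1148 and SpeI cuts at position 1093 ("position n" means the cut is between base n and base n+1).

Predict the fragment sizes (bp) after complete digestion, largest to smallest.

Combined cut positions (sorted): 654, 1093, 1148.
Circular molecule, 3 cuts → 3 fragments:
  1093 − 654 = 439 bp
  1148 − 1093 = 55 bp
  wrap: 1275 − 1148 + 654 = 781 bp
Sorted largest to smallest: 781, 439, 55 bp.

781, 439, 55 bp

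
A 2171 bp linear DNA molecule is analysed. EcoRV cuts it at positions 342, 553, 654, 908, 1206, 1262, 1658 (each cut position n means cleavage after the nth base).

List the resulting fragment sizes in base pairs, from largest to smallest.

513, 396, 342, 298, 254, 211, 101, 56 bp

Linear molecule, 7 cuts → 8 fragments:
  342 − 0 = 342 bp
  553 − 342 = 211 bp
  654 − 553 = 101 bp
  908 − 654 = 254 bp
  1206 − 908 = 298 bp
  1262 − 1206 = 56 bp
  1658 − 1262 = 396 bp
  2171 − 1658 = 513 bp
Sorted largest to smallest: 513, 396, 342, 298, 254, 211, 101, 56 bp.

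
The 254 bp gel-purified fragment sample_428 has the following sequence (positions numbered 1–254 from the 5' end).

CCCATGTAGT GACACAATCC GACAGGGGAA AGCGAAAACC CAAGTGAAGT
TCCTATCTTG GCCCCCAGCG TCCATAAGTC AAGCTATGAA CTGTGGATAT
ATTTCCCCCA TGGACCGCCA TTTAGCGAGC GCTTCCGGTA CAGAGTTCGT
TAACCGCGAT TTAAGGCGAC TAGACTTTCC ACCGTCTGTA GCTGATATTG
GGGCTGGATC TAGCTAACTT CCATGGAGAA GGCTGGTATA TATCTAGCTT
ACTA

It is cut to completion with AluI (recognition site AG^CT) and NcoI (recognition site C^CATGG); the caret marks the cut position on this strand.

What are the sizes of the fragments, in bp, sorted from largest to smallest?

AluI sites (AGCT) start at positions 82, 190, 212, 246.
AluI cuts after base 2 of each site, so after positions 83, 191, 213, 247.
NcoI sites (CCATGG) start at positions 108, 221.
NcoI cuts after the first base of each site, so after positions 108, 221.
Combined cut positions: 83, 108, 191, 213, 221, 247.
Linear molecule, 6 cuts → 7 fragments:
  1–83 → 83 bp
  84–108 → 25 bp
  109–191 → 83 bp
  192–213 → 22 bp
  214–221 → 8 bp
  222–247 → 26 bp
  248–254 → 7 bp
Sorted largest to smallest: 83, 83, 26, 25, 22, 8, 7 bp.

83, 83, 26, 25, 22, 8, 7 bp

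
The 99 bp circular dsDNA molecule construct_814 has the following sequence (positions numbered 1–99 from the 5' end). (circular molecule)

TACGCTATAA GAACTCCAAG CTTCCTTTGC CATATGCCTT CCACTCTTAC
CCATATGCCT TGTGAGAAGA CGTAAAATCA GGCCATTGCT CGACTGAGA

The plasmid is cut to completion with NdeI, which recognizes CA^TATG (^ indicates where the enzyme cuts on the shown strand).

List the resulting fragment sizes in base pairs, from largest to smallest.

NdeI sites (CATATG) start at positions 31, 52.
NdeI cuts after base 2 of each site, so after positions 32, 53.
Circular molecule, 2 cuts → 2 fragments:
  33–53 → 21 bp
  54–99 then 1–32 → 46 + 32 = 78 bp
Sorted largest to smallest: 78, 21 bp.

78, 21 bp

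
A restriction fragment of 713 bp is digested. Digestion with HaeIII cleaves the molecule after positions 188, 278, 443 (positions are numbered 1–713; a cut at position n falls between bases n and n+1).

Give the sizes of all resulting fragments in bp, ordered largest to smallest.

Linear molecule, 3 cuts → 4 fragments:
  188 − 0 = 188 bp
  278 − 188 = 90 bp
  443 − 278 = 165 bp
  713 − 443 = 270 bp
Sorted largest to smallest: 270, 188, 165, 90 bp.

270, 188, 165, 90 bp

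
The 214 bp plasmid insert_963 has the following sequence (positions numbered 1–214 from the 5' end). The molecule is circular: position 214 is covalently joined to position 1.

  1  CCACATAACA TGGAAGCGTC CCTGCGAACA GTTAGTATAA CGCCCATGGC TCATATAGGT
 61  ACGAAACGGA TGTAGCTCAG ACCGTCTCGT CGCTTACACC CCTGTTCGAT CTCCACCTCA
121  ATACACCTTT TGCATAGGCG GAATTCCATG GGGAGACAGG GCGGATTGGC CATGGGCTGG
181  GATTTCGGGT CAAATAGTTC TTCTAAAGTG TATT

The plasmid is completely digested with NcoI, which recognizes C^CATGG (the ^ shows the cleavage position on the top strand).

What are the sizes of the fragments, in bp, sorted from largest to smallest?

NcoI sites (CCATGG) start at positions 44, 146, 170.
NcoI cuts after the first base of each site, so after positions 44, 146, 170.
Circular molecule, 3 cuts → 3 fragments:
  45–146 → 102 bp
  147–170 → 24 bp
  171–214 then 1–44 → 44 + 44 = 88 bp
Sorted largest to smallest: 102, 88, 24 bp.

102, 88, 24 bp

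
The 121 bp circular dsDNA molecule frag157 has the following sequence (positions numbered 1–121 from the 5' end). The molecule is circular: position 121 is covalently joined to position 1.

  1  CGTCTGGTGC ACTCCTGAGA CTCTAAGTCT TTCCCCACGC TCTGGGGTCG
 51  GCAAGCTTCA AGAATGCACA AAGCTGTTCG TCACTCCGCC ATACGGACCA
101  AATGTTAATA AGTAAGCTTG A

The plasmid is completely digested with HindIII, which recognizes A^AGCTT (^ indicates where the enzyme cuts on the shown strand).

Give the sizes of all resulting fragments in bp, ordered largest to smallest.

HindIII sites (AAGCTT) start at positions 53, 114.
HindIII cuts after the first base of each site, so after positions 53, 114.
Circular molecule, 2 cuts → 2 fragments:
  54–114 → 61 bp
  115–121 then 1–53 → 7 + 53 = 60 bp
Sorted largest to smallest: 61, 60 bp.

61, 60 bp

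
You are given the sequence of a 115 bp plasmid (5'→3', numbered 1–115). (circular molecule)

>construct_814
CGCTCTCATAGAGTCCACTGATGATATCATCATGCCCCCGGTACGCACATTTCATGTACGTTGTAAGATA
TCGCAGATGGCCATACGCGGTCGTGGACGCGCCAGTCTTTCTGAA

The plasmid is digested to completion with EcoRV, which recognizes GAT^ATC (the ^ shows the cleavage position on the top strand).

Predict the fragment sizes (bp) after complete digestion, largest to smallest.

71, 44 bp

EcoRV sites (GATATC) start at positions 23, 67.
EcoRV cuts after base 3 of each site, so after positions 25, 69.
Circular molecule, 2 cuts → 2 fragments:
  26–69 → 44 bp
  70–115 then 1–25 → 46 + 25 = 71 bp
Sorted largest to smallest: 71, 44 bp.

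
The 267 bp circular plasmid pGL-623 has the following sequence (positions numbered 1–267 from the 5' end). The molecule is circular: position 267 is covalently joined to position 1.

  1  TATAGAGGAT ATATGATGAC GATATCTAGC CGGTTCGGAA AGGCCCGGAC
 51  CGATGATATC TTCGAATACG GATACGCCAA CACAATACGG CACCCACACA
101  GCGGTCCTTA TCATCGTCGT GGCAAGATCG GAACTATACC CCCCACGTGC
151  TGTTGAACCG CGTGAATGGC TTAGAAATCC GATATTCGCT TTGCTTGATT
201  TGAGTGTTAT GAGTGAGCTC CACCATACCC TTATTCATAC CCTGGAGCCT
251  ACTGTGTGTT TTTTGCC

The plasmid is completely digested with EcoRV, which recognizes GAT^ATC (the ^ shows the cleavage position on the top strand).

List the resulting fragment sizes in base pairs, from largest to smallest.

EcoRV sites (GATATC) start at positions 21, 55.
EcoRV cuts after base 3 of each site, so after positions 23, 57.
Circular molecule, 2 cuts → 2 fragments:
  24–57 → 34 bp
  58–267 then 1–23 → 210 + 23 = 233 bp
Sorted largest to smallest: 233, 34 bp.

233, 34 bp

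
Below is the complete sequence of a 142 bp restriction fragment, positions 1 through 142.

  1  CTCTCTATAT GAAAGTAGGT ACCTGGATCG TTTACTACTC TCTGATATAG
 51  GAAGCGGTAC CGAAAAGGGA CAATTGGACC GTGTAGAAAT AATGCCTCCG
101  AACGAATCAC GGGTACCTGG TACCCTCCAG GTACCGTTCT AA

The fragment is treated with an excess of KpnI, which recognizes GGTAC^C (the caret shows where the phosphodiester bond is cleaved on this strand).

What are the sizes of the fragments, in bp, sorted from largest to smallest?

KpnI sites (GGTACC) start at positions 18, 56, 112, 119, 130.
KpnI cuts after base 5 of each site (before the last base), so after positions 22, 60, 116, 123, 134.
Linear molecule, 5 cuts → 6 fragments:
  1–22 → 22 bp
  23–60 → 38 bp
  61–116 → 56 bp
  117–123 → 7 bp
  124–134 → 11 bp
  135–142 → 8 bp
Sorted largest to smallest: 56, 38, 22, 11, 8, 7 bp.

56, 38, 22, 11, 8, 7 bp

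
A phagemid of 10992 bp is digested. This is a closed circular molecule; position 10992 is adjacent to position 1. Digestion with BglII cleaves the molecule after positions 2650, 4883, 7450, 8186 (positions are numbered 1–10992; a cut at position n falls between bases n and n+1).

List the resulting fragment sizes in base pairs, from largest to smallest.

Circular molecule, 4 cuts → 4 fragments:
  4883 − 2650 = 2233 bp
  7450 − 4883 = 2567 bp
  8186 − 7450 = 736 bp
  wrap: 10992 − 8186 + 2650 = 5456 bp
Sorted largest to smallest: 5456, 2567, 2233, 736 bp.

5456, 2567, 2233, 736 bp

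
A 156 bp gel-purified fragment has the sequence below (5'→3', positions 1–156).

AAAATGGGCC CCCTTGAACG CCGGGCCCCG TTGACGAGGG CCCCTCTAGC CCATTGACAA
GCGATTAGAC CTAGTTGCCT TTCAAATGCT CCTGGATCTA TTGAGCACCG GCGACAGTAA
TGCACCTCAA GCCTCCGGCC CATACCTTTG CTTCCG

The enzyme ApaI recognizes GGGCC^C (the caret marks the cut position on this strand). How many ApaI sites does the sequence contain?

GGGCCC occurs starting at positions 6, 23, 38.
ApaI cuts at 3 sites.

3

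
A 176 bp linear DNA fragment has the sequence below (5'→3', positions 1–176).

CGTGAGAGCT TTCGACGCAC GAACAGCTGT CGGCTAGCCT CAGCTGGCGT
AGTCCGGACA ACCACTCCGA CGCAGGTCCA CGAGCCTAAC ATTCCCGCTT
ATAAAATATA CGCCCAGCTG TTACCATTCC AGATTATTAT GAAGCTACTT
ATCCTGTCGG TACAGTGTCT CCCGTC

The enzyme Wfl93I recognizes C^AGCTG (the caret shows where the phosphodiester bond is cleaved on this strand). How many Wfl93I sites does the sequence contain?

3

CAGCTG occurs starting at positions 24, 41, 115.
Wfl93I cuts at 3 sites.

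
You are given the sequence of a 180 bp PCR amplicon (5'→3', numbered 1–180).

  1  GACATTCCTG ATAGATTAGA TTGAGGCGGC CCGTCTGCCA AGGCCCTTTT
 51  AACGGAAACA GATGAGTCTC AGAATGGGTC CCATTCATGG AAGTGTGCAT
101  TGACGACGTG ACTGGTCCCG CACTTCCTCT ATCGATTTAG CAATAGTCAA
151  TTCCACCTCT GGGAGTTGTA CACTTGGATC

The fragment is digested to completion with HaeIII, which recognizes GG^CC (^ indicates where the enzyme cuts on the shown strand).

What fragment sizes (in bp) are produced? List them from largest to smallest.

137, 29, 14 bp

HaeIII sites (GGCC) start at positions 28, 42.
HaeIII cuts after base 2 of each site, so after positions 29, 43.
Linear molecule, 2 cuts → 3 fragments:
  1–29 → 29 bp
  30–43 → 14 bp
  44–180 → 137 bp
Sorted largest to smallest: 137, 29, 14 bp.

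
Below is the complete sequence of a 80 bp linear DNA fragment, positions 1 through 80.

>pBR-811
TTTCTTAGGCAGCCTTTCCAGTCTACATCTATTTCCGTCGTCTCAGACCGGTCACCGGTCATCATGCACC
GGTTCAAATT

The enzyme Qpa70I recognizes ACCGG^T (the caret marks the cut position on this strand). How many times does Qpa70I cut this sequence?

3

ACCGGT occurs starting at positions 47, 54, 68.
Qpa70I cuts at 3 sites.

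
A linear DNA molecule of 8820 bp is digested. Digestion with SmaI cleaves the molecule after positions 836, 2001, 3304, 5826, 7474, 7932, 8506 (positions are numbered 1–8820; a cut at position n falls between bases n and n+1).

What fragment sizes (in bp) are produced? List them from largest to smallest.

Linear molecule, 7 cuts → 8 fragments:
  836 − 0 = 836 bp
  2001 − 836 = 1165 bp
  3304 − 2001 = 1303 bp
  5826 − 3304 = 2522 bp
  7474 − 5826 = 1648 bp
  7932 − 7474 = 458 bp
  8506 − 7932 = 574 bp
  8820 − 8506 = 314 bp
Sorted largest to smallest: 2522, 1648, 1303, 1165, 836, 574, 458, 314 bp.

2522, 1648, 1303, 1165, 836, 574, 458, 314 bp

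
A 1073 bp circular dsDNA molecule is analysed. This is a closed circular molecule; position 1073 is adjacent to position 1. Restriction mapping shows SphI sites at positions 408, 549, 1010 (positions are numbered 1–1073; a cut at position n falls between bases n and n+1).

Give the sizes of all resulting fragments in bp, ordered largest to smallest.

Circular molecule, 3 cuts → 3 fragments:
  549 − 408 = 141 bp
  1010 − 549 = 461 bp
  wrap: 1073 − 1010 + 408 = 471 bp
Sorted largest to smallest: 471, 461, 141 bp.

471, 461, 141 bp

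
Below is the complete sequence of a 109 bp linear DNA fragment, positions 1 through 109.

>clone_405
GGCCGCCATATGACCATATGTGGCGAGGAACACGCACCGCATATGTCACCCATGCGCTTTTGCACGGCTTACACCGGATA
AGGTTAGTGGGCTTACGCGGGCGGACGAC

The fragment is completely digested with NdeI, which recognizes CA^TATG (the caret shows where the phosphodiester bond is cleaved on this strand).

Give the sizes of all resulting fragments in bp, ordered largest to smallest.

NdeI sites (CATATG) start at positions 7, 15, 40.
NdeI cuts after base 2 of each site, so after positions 8, 16, 41.
Linear molecule, 3 cuts → 4 fragments:
  1–8 → 8 bp
  9–16 → 8 bp
  17–41 → 25 bp
  42–109 → 68 bp
Sorted largest to smallest: 68, 25, 8, 8 bp.

68, 25, 8, 8 bp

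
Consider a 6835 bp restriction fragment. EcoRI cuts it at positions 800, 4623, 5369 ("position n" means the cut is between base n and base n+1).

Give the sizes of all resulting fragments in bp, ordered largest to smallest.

3823, 1466, 800, 746 bp

Linear molecule, 3 cuts → 4 fragments:
  800 − 0 = 800 bp
  4623 − 800 = 3823 bp
  5369 − 4623 = 746 bp
  6835 − 5369 = 1466 bp
Sorted largest to smallest: 3823, 1466, 800, 746 bp.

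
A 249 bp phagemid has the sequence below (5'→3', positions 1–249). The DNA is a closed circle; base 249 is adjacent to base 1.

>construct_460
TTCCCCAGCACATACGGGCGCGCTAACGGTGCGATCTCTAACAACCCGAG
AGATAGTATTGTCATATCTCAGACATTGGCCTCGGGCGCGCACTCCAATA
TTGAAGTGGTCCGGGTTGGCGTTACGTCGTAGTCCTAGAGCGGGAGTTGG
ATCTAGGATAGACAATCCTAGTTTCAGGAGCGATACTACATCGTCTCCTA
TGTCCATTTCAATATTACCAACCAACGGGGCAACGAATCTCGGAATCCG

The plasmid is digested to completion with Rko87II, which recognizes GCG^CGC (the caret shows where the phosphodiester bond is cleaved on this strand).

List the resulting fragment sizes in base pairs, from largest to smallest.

181, 68 bp

Rko87II sites (GCGCGC) start at positions 18, 86.
Rko87II cuts after base 3 of each site, so after positions 20, 88.
Circular molecule, 2 cuts → 2 fragments:
  21–88 → 68 bp
  89–249 then 1–20 → 161 + 20 = 181 bp
Sorted largest to smallest: 181, 68 bp.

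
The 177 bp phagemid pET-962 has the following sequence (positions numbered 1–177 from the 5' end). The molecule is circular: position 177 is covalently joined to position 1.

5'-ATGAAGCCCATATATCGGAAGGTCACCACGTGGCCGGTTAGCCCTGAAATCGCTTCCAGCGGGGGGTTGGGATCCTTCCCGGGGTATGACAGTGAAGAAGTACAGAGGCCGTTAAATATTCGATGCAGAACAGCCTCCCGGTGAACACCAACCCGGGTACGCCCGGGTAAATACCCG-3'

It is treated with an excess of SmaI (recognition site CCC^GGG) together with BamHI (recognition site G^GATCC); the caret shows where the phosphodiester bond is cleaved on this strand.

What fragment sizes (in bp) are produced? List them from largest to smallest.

83, 74, 10, 10 bp

SmaI sites (CCCGGG) start at positions 78, 152, 162.
SmaI cuts after base 3 of each site, so after positions 80, 154, 164.
The BamHI site (GGATCC) starts at position 70.
BamHI cuts after the first base of each site, so after position 70.
Combined cut positions: 70, 80, 154, 164.
Circular molecule, 4 cuts → 4 fragments:
  71–80 → 10 bp
  81–154 → 74 bp
  155–164 → 10 bp
  165–177 then 1–70 → 13 + 70 = 83 bp
Sorted largest to smallest: 83, 74, 10, 10 bp.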